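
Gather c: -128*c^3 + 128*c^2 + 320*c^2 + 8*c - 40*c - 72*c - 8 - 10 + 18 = -128*c^3 + 448*c^2 - 104*c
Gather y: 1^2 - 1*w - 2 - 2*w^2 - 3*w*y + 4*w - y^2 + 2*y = -2*w^2 + 3*w - y^2 + y*(2 - 3*w) - 1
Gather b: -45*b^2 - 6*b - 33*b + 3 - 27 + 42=-45*b^2 - 39*b + 18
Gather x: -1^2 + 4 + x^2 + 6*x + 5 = x^2 + 6*x + 8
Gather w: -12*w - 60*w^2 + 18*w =-60*w^2 + 6*w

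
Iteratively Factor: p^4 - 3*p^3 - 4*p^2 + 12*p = (p - 3)*(p^3 - 4*p) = (p - 3)*(p - 2)*(p^2 + 2*p) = (p - 3)*(p - 2)*(p + 2)*(p)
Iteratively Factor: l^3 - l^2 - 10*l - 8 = (l + 1)*(l^2 - 2*l - 8) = (l - 4)*(l + 1)*(l + 2)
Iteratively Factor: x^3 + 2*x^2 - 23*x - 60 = (x + 3)*(x^2 - x - 20) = (x + 3)*(x + 4)*(x - 5)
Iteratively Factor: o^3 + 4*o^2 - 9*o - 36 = (o + 3)*(o^2 + o - 12) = (o - 3)*(o + 3)*(o + 4)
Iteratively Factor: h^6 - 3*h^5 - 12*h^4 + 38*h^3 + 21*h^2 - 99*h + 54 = (h - 3)*(h^5 - 12*h^3 + 2*h^2 + 27*h - 18) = (h - 3)*(h + 2)*(h^4 - 2*h^3 - 8*h^2 + 18*h - 9) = (h - 3)*(h - 1)*(h + 2)*(h^3 - h^2 - 9*h + 9) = (h - 3)*(h - 1)*(h + 2)*(h + 3)*(h^2 - 4*h + 3) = (h - 3)^2*(h - 1)*(h + 2)*(h + 3)*(h - 1)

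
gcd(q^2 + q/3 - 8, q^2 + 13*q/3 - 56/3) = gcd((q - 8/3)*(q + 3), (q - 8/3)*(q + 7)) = q - 8/3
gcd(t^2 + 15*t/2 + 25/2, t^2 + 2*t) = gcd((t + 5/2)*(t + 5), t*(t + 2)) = 1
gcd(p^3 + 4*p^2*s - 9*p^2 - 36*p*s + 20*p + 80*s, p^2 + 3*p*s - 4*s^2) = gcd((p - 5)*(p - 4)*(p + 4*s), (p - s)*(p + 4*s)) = p + 4*s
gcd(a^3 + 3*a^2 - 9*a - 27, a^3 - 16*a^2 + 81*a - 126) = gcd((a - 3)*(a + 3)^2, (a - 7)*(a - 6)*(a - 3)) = a - 3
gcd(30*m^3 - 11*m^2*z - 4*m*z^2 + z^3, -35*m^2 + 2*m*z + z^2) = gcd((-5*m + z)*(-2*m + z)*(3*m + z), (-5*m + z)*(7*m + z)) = -5*m + z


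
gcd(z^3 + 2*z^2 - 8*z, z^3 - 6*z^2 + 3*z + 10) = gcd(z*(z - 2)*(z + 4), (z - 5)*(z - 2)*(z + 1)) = z - 2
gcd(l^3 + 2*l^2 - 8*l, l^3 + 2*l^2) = l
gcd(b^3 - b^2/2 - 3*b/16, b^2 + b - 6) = 1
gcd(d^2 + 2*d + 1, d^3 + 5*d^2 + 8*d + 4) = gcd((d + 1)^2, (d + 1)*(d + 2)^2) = d + 1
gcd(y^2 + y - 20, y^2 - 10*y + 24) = y - 4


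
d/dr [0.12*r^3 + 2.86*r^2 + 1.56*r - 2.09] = 0.36*r^2 + 5.72*r + 1.56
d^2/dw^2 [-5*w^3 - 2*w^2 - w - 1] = -30*w - 4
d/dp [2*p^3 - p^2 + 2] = 2*p*(3*p - 1)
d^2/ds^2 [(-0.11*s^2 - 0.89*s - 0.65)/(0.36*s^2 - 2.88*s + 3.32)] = (1.38777878078145e-17*s^4 - 0.458784*s^3 + 0.283392*s^2 + 10.425888*s - 28.673536)/(0.046656*s^6 - 1.119744*s^5 + 10.248768*s^4 - 44.540928*s^3 + 94.516416*s^2 - 95.233536*s + 36.594368)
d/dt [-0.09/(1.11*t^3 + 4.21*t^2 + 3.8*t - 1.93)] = (0.2997*t^2 + 0.7578*t + 0.342)/(1.11*t^3 + 4.21*t^2 + 3.8*t - 1.93)^2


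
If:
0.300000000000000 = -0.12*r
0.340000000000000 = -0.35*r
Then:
No Solution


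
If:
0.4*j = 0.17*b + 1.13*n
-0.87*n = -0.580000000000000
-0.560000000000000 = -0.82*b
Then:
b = 0.68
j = 2.17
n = 0.67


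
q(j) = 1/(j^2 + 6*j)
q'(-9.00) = 0.02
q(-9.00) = 0.04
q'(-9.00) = 0.02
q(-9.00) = 0.04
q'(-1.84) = -0.04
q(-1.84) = -0.13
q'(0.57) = -0.51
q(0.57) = 0.27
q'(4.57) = -0.01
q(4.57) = 0.02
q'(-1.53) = -0.06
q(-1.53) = -0.15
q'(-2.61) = -0.01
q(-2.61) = -0.11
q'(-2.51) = -0.01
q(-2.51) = -0.11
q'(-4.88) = 0.13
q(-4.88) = -0.18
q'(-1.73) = -0.05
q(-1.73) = -0.14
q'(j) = (-2*j - 6)/(j^2 + 6*j)^2 = 2*(-j - 3)/(j^2*(j + 6)^2)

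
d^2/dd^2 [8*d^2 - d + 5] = 16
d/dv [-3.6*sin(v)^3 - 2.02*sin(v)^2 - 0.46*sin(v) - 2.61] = (-4.04*sin(v) + 5.4*cos(2*v) - 5.86)*cos(v)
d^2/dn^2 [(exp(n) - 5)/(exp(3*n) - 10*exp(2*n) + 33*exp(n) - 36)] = (4*exp(4*n) - 51*exp(3*n) + 176*exp(2*n) - 17*exp(n) - 516)*exp(n)/(exp(7*n) - 24*exp(6*n) + 246*exp(5*n) - 1396*exp(4*n) + 4737*exp(3*n) - 9612*exp(2*n) + 10800*exp(n) - 5184)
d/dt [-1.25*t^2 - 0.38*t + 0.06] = -2.5*t - 0.38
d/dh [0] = 0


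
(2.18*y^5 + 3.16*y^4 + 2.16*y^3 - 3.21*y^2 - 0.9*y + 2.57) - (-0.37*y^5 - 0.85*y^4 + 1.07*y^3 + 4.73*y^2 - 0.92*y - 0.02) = 2.55*y^5 + 4.01*y^4 + 1.09*y^3 - 7.94*y^2 + 0.02*y + 2.59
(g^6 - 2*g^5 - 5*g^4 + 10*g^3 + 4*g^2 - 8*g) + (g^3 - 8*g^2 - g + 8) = g^6 - 2*g^5 - 5*g^4 + 11*g^3 - 4*g^2 - 9*g + 8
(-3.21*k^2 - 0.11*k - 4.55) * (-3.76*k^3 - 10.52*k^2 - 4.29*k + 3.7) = 12.0696*k^5 + 34.1828*k^4 + 32.0361*k^3 + 36.4609*k^2 + 19.1125*k - 16.835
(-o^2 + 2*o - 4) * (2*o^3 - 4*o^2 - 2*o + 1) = -2*o^5 + 8*o^4 - 14*o^3 + 11*o^2 + 10*o - 4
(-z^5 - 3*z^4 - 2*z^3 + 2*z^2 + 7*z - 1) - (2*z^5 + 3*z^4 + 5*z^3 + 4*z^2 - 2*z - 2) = -3*z^5 - 6*z^4 - 7*z^3 - 2*z^2 + 9*z + 1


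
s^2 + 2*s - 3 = (s - 1)*(s + 3)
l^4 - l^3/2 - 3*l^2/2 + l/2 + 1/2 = (l - 1)^2*(l + 1/2)*(l + 1)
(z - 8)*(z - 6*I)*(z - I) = z^3 - 8*z^2 - 7*I*z^2 - 6*z + 56*I*z + 48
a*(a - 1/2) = a^2 - a/2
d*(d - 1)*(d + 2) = d^3 + d^2 - 2*d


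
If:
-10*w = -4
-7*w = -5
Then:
No Solution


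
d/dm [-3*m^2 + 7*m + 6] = 7 - 6*m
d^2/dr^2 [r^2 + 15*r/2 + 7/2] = 2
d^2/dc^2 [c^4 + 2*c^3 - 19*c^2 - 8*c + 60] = 12*c^2 + 12*c - 38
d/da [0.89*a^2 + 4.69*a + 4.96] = 1.78*a + 4.69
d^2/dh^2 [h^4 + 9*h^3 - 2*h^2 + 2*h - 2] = 12*h^2 + 54*h - 4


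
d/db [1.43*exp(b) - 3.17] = 1.43*exp(b)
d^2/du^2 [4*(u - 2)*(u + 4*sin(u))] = 8*(4 - 2*u)*sin(u) + 32*cos(u) + 8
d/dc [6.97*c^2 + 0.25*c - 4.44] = 13.94*c + 0.25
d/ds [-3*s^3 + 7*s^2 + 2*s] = -9*s^2 + 14*s + 2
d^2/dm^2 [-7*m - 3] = 0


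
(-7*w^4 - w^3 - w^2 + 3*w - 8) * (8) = -56*w^4 - 8*w^3 - 8*w^2 + 24*w - 64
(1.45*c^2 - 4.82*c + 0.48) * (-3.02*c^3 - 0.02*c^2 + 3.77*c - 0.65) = -4.379*c^5 + 14.5274*c^4 + 4.1133*c^3 - 19.1235*c^2 + 4.9426*c - 0.312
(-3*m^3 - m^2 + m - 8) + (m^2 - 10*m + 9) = -3*m^3 - 9*m + 1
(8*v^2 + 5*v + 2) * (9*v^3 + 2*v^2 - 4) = 72*v^5 + 61*v^4 + 28*v^3 - 28*v^2 - 20*v - 8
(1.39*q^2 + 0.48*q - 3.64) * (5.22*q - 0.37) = 7.2558*q^3 + 1.9913*q^2 - 19.1784*q + 1.3468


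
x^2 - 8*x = x*(x - 8)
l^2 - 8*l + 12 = (l - 6)*(l - 2)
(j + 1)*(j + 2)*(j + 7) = j^3 + 10*j^2 + 23*j + 14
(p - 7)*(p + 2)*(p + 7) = p^3 + 2*p^2 - 49*p - 98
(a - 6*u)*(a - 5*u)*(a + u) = a^3 - 10*a^2*u + 19*a*u^2 + 30*u^3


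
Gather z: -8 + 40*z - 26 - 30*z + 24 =10*z - 10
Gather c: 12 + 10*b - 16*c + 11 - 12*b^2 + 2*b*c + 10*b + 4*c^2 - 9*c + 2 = -12*b^2 + 20*b + 4*c^2 + c*(2*b - 25) + 25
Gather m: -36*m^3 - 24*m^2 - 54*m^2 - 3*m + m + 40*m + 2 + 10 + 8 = -36*m^3 - 78*m^2 + 38*m + 20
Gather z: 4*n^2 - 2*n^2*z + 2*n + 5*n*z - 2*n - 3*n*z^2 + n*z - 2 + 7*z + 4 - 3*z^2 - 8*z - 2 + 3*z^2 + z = 4*n^2 - 3*n*z^2 + z*(-2*n^2 + 6*n)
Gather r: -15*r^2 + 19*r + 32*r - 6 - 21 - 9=-15*r^2 + 51*r - 36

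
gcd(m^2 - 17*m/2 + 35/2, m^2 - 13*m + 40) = m - 5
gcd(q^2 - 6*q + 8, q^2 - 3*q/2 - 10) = q - 4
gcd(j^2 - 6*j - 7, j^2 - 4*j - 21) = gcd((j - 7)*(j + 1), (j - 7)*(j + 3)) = j - 7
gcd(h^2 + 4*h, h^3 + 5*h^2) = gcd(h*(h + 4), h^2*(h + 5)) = h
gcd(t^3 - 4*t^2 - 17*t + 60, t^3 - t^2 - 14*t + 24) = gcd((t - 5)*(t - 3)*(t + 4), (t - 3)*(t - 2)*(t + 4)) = t^2 + t - 12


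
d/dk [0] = 0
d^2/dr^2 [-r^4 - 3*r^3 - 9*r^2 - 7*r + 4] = -12*r^2 - 18*r - 18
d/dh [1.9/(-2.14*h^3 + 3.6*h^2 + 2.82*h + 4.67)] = (12.198*h^2 - 13.68*h - 5.358)/(-2.14*h^3 + 3.6*h^2 + 2.82*h + 4.67)^2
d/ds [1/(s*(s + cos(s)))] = (s*sin(s) - 2*s - cos(s))/(s^2*(s + cos(s))^2)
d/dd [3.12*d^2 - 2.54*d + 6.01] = 6.24*d - 2.54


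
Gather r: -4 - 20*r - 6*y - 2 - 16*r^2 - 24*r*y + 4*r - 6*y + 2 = -16*r^2 + r*(-24*y - 16) - 12*y - 4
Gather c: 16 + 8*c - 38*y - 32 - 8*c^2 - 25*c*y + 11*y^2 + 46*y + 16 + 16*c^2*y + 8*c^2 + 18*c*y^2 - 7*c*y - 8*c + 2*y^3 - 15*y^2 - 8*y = 16*c^2*y + c*(18*y^2 - 32*y) + 2*y^3 - 4*y^2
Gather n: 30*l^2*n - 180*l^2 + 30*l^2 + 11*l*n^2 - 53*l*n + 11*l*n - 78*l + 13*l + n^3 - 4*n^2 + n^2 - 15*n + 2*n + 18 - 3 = -150*l^2 - 65*l + n^3 + n^2*(11*l - 3) + n*(30*l^2 - 42*l - 13) + 15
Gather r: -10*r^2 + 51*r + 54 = -10*r^2 + 51*r + 54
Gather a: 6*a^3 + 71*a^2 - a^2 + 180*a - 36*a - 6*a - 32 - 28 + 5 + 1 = 6*a^3 + 70*a^2 + 138*a - 54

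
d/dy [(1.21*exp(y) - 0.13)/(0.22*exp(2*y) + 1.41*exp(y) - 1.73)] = (-0.2662*exp(2*y) + 0.0571999999999999*exp(y) - 1.91)*exp(y)/(0.0484*exp(4*y) + 0.6204*exp(3*y) + 1.2269*exp(2*y) - 4.8786*exp(y) + 2.9929)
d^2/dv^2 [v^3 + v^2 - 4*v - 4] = 6*v + 2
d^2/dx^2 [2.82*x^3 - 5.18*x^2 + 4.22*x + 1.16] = 16.92*x - 10.36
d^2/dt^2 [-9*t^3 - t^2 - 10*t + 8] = -54*t - 2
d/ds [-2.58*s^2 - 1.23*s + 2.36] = -5.16*s - 1.23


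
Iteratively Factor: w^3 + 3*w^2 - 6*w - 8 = (w - 2)*(w^2 + 5*w + 4) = (w - 2)*(w + 1)*(w + 4)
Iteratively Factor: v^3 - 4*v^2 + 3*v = (v - 1)*(v^2 - 3*v) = (v - 3)*(v - 1)*(v)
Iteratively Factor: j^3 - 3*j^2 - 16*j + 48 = (j + 4)*(j^2 - 7*j + 12) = (j - 3)*(j + 4)*(j - 4)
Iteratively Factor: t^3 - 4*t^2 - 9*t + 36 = (t - 4)*(t^2 - 9) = (t - 4)*(t + 3)*(t - 3)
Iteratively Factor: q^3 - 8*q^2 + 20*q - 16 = (q - 4)*(q^2 - 4*q + 4) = (q - 4)*(q - 2)*(q - 2)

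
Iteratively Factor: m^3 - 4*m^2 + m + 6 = (m + 1)*(m^2 - 5*m + 6) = (m - 2)*(m + 1)*(m - 3)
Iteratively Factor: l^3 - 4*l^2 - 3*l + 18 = (l - 3)*(l^2 - l - 6) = (l - 3)*(l + 2)*(l - 3)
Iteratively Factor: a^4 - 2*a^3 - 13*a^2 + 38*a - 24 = (a - 1)*(a^3 - a^2 - 14*a + 24) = (a - 2)*(a - 1)*(a^2 + a - 12) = (a - 3)*(a - 2)*(a - 1)*(a + 4)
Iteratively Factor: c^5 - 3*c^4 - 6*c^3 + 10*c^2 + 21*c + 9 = (c - 3)*(c^4 - 6*c^2 - 8*c - 3) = (c - 3)*(c + 1)*(c^3 - c^2 - 5*c - 3) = (c - 3)^2*(c + 1)*(c^2 + 2*c + 1) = (c - 3)^2*(c + 1)^2*(c + 1)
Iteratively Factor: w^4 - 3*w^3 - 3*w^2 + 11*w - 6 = (w - 1)*(w^3 - 2*w^2 - 5*w + 6) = (w - 1)*(w + 2)*(w^2 - 4*w + 3) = (w - 1)^2*(w + 2)*(w - 3)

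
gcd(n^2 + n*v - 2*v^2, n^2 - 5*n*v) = 1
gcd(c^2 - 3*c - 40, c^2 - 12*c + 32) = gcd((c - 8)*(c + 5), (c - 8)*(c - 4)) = c - 8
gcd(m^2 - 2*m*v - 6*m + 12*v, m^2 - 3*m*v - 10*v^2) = 1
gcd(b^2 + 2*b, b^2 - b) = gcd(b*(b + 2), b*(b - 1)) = b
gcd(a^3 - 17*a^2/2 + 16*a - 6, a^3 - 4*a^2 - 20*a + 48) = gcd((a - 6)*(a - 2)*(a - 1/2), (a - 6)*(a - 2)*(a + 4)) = a^2 - 8*a + 12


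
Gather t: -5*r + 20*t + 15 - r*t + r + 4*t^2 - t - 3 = -4*r + 4*t^2 + t*(19 - r) + 12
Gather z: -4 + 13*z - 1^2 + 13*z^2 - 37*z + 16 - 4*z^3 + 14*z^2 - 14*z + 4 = -4*z^3 + 27*z^2 - 38*z + 15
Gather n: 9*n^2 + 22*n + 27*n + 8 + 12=9*n^2 + 49*n + 20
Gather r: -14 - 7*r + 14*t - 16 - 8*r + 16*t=-15*r + 30*t - 30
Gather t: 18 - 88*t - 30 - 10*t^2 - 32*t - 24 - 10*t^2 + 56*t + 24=-20*t^2 - 64*t - 12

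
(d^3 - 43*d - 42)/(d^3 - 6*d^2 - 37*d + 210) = (d + 1)/(d - 5)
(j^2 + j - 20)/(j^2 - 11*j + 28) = (j + 5)/(j - 7)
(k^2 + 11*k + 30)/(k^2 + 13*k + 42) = (k + 5)/(k + 7)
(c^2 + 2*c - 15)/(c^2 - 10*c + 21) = (c + 5)/(c - 7)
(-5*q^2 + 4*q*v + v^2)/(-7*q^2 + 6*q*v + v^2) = (5*q + v)/(7*q + v)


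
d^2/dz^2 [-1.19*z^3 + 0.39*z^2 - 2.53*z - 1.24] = 0.78 - 7.14*z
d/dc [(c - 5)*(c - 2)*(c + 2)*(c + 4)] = 4*c^3 - 3*c^2 - 48*c + 4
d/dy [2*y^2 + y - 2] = 4*y + 1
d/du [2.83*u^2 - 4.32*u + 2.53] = 5.66*u - 4.32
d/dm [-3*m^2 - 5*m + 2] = -6*m - 5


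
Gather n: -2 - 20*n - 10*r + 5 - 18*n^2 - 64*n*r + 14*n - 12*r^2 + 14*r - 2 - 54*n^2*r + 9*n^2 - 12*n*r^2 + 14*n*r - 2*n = n^2*(-54*r - 9) + n*(-12*r^2 - 50*r - 8) - 12*r^2 + 4*r + 1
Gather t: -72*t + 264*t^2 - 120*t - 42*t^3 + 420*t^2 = -42*t^3 + 684*t^2 - 192*t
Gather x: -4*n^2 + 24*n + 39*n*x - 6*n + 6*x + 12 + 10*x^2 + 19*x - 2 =-4*n^2 + 18*n + 10*x^2 + x*(39*n + 25) + 10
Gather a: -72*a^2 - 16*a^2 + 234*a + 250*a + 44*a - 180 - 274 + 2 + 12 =-88*a^2 + 528*a - 440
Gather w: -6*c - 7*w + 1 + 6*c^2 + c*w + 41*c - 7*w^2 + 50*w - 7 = 6*c^2 + 35*c - 7*w^2 + w*(c + 43) - 6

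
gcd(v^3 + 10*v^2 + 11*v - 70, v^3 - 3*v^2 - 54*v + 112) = v^2 + 5*v - 14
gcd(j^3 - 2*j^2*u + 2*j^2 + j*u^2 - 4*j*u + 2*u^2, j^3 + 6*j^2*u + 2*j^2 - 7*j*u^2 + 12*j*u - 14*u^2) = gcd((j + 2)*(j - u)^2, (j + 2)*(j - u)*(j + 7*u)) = -j^2 + j*u - 2*j + 2*u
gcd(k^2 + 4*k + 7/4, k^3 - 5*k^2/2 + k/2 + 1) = k + 1/2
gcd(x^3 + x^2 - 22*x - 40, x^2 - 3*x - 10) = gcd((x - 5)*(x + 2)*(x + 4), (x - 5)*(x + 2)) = x^2 - 3*x - 10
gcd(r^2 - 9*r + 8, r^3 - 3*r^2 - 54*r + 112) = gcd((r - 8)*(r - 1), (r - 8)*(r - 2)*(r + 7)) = r - 8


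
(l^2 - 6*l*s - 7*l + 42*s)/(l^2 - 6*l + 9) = (l^2 - 6*l*s - 7*l + 42*s)/(l^2 - 6*l + 9)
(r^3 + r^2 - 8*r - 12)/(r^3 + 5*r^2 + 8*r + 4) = (r - 3)/(r + 1)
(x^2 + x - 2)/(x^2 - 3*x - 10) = (x - 1)/(x - 5)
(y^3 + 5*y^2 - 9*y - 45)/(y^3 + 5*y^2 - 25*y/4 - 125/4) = 4*(y^2 - 9)/(4*y^2 - 25)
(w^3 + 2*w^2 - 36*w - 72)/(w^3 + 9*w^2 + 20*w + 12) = (w - 6)/(w + 1)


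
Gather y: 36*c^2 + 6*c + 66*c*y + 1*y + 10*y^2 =36*c^2 + 6*c + 10*y^2 + y*(66*c + 1)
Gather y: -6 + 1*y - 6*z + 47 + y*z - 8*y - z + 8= y*(z - 7) - 7*z + 49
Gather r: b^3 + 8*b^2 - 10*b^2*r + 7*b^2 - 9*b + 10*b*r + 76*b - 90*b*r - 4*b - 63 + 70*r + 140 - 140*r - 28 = b^3 + 15*b^2 + 63*b + r*(-10*b^2 - 80*b - 70) + 49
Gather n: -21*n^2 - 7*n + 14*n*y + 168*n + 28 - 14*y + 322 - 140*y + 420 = -21*n^2 + n*(14*y + 161) - 154*y + 770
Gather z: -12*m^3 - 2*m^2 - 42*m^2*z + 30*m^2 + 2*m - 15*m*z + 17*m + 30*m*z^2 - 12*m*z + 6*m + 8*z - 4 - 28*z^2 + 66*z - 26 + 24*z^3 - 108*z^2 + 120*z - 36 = -12*m^3 + 28*m^2 + 25*m + 24*z^3 + z^2*(30*m - 136) + z*(-42*m^2 - 27*m + 194) - 66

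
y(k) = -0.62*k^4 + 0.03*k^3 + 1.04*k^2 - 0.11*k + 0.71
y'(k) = -2.48*k^3 + 0.09*k^2 + 2.08*k - 0.11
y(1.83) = -2.78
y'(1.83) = -11.20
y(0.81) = 1.05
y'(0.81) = 0.32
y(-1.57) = -0.44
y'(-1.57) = 6.44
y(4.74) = -286.22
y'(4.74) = -252.34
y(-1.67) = -1.17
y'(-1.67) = 8.22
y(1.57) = -0.55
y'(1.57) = -6.22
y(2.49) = -16.49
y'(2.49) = -32.66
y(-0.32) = 0.84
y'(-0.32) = -0.69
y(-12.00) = -12756.37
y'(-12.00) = 4273.33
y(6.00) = -759.55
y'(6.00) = -520.07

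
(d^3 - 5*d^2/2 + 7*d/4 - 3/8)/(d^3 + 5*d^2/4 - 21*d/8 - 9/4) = (4*d^2 - 4*d + 1)/(4*d^2 + 11*d + 6)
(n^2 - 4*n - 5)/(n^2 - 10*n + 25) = (n + 1)/(n - 5)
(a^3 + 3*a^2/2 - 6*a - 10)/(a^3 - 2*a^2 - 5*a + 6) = (a^2 - a/2 - 5)/(a^2 - 4*a + 3)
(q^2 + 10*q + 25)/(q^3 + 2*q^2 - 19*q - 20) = (q + 5)/(q^2 - 3*q - 4)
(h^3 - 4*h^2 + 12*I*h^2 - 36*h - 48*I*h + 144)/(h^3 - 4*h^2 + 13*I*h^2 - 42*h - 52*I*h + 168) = (h + 6*I)/(h + 7*I)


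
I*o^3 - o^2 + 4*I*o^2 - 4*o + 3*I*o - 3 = (o + 3)*(o + I)*(I*o + I)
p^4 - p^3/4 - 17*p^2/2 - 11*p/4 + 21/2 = (p - 3)*(p - 1)*(p + 7/4)*(p + 2)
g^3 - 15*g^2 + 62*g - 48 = (g - 8)*(g - 6)*(g - 1)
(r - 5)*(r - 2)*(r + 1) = r^3 - 6*r^2 + 3*r + 10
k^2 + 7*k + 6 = (k + 1)*(k + 6)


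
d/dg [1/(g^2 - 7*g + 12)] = (7 - 2*g)/(g^2 - 7*g + 12)^2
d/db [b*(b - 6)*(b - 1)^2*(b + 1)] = 5*b^4 - 28*b^3 + 15*b^2 + 14*b - 6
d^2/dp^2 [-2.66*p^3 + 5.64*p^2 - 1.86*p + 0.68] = 11.28 - 15.96*p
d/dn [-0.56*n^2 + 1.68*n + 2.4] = 1.68 - 1.12*n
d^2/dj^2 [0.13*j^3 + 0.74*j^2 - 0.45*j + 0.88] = 0.78*j + 1.48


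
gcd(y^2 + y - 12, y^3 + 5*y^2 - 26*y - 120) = y + 4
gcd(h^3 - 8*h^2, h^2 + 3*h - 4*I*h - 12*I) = 1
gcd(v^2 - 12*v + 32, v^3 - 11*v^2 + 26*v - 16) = v - 8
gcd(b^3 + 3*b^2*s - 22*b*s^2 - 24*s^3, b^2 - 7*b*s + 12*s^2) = -b + 4*s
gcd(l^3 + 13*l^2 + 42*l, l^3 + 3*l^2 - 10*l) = l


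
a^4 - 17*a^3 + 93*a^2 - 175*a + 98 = (a - 7)^2*(a - 2)*(a - 1)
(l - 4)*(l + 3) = l^2 - l - 12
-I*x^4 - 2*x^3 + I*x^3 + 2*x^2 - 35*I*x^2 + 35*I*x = x*(x - 7*I)*(x + 5*I)*(-I*x + I)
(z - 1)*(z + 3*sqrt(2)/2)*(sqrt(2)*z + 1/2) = sqrt(2)*z^3 - sqrt(2)*z^2 + 7*z^2/2 - 7*z/2 + 3*sqrt(2)*z/4 - 3*sqrt(2)/4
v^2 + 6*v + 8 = (v + 2)*(v + 4)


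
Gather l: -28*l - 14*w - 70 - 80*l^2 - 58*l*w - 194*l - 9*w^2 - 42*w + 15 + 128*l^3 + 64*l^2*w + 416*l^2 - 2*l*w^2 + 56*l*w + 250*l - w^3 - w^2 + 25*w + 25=128*l^3 + l^2*(64*w + 336) + l*(-2*w^2 - 2*w + 28) - w^3 - 10*w^2 - 31*w - 30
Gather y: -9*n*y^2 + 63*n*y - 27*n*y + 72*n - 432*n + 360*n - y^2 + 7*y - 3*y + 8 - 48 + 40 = y^2*(-9*n - 1) + y*(36*n + 4)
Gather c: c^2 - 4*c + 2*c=c^2 - 2*c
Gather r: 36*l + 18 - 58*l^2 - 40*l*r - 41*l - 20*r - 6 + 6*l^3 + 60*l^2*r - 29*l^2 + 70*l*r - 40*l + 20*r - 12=6*l^3 - 87*l^2 - 45*l + r*(60*l^2 + 30*l)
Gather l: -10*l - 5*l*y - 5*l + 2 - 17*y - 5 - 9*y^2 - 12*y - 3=l*(-5*y - 15) - 9*y^2 - 29*y - 6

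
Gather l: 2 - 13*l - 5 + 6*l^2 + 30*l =6*l^2 + 17*l - 3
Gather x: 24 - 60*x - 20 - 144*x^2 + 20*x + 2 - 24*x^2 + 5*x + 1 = -168*x^2 - 35*x + 7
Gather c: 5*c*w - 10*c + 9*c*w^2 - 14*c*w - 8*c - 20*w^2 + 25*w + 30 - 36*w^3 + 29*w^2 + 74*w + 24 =c*(9*w^2 - 9*w - 18) - 36*w^3 + 9*w^2 + 99*w + 54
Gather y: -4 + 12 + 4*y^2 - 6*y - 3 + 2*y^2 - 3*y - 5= 6*y^2 - 9*y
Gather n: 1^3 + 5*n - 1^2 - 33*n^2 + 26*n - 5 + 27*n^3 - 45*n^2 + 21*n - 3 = 27*n^3 - 78*n^2 + 52*n - 8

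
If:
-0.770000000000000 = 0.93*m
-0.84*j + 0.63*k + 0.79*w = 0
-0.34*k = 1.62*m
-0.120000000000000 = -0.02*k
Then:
No Solution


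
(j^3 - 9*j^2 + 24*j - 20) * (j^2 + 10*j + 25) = j^5 + j^4 - 41*j^3 - 5*j^2 + 400*j - 500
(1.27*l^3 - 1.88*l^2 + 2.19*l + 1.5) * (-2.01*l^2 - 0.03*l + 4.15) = -2.5527*l^5 + 3.7407*l^4 + 0.925000000000001*l^3 - 10.8827*l^2 + 9.0435*l + 6.225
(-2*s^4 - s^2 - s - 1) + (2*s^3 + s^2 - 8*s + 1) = -2*s^4 + 2*s^3 - 9*s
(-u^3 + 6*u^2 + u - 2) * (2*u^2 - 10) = -2*u^5 + 12*u^4 + 12*u^3 - 64*u^2 - 10*u + 20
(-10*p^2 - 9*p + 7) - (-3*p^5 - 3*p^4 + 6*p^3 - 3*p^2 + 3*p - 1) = 3*p^5 + 3*p^4 - 6*p^3 - 7*p^2 - 12*p + 8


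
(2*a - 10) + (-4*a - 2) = -2*a - 12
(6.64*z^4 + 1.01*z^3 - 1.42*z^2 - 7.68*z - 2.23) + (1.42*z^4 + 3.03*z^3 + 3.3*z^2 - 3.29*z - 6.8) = 8.06*z^4 + 4.04*z^3 + 1.88*z^2 - 10.97*z - 9.03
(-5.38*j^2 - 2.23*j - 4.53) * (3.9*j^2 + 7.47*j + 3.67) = -20.982*j^4 - 48.8856*j^3 - 54.0697*j^2 - 42.0232*j - 16.6251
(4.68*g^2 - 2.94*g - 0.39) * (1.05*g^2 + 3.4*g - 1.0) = 4.914*g^4 + 12.825*g^3 - 15.0855*g^2 + 1.614*g + 0.39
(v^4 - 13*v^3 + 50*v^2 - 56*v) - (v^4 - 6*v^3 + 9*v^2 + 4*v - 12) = -7*v^3 + 41*v^2 - 60*v + 12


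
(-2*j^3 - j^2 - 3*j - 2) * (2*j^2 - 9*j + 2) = -4*j^5 + 16*j^4 - j^3 + 21*j^2 + 12*j - 4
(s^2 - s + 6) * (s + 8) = s^3 + 7*s^2 - 2*s + 48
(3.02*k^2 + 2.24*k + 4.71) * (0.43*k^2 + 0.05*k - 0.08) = 1.2986*k^4 + 1.1142*k^3 + 1.8957*k^2 + 0.0563*k - 0.3768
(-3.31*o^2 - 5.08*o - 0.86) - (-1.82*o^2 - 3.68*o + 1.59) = -1.49*o^2 - 1.4*o - 2.45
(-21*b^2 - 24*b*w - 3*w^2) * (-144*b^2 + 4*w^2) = 3024*b^4 + 3456*b^3*w + 348*b^2*w^2 - 96*b*w^3 - 12*w^4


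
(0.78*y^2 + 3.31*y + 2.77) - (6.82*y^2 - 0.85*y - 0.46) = -6.04*y^2 + 4.16*y + 3.23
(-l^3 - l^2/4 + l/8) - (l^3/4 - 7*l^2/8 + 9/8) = -5*l^3/4 + 5*l^2/8 + l/8 - 9/8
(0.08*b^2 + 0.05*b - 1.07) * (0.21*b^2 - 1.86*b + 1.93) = 0.0168*b^4 - 0.1383*b^3 - 0.1633*b^2 + 2.0867*b - 2.0651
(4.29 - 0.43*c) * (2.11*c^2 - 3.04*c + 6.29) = -0.9073*c^3 + 10.3591*c^2 - 15.7463*c + 26.9841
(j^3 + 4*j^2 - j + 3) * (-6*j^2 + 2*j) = -6*j^5 - 22*j^4 + 14*j^3 - 20*j^2 + 6*j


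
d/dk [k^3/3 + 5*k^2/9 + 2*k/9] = k^2 + 10*k/9 + 2/9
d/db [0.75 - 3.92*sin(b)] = -3.92*cos(b)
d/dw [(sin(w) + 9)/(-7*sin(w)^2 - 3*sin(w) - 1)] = (7*sin(w)^2 + 126*sin(w) + 26)*cos(w)/(7*sin(w)^2 + 3*sin(w) + 1)^2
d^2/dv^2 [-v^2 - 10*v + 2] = -2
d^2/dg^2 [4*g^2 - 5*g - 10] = 8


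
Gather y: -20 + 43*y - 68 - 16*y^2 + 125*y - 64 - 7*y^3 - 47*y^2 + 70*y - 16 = -7*y^3 - 63*y^2 + 238*y - 168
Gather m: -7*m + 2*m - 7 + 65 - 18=40 - 5*m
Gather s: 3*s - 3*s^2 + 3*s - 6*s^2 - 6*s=-9*s^2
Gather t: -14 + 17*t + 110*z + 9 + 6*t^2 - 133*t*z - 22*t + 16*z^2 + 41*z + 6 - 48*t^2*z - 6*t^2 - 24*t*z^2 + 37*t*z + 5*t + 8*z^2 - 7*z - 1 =-48*t^2*z + t*(-24*z^2 - 96*z) + 24*z^2 + 144*z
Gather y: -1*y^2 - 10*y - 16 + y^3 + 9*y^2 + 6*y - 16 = y^3 + 8*y^2 - 4*y - 32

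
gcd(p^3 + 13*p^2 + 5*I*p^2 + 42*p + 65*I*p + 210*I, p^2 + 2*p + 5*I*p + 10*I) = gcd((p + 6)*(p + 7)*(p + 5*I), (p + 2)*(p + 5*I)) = p + 5*I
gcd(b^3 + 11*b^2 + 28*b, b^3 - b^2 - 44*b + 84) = b + 7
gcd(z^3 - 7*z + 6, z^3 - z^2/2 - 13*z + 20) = z - 2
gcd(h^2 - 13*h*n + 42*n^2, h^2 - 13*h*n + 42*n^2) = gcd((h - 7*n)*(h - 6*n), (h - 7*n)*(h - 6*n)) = h^2 - 13*h*n + 42*n^2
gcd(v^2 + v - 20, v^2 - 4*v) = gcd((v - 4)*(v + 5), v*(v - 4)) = v - 4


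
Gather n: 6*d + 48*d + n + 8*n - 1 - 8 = 54*d + 9*n - 9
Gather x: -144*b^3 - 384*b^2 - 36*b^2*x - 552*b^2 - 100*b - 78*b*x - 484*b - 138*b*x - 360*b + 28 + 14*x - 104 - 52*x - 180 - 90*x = -144*b^3 - 936*b^2 - 944*b + x*(-36*b^2 - 216*b - 128) - 256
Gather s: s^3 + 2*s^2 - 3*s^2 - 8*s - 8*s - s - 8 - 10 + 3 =s^3 - s^2 - 17*s - 15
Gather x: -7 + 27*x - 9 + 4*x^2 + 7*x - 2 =4*x^2 + 34*x - 18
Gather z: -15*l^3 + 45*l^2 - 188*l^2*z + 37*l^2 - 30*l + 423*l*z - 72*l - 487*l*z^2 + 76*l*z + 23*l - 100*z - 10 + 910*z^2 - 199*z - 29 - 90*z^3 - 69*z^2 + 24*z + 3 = -15*l^3 + 82*l^2 - 79*l - 90*z^3 + z^2*(841 - 487*l) + z*(-188*l^2 + 499*l - 275) - 36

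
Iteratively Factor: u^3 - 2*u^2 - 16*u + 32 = (u + 4)*(u^2 - 6*u + 8) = (u - 2)*(u + 4)*(u - 4)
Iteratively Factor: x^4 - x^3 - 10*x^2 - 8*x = (x)*(x^3 - x^2 - 10*x - 8) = x*(x - 4)*(x^2 + 3*x + 2) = x*(x - 4)*(x + 2)*(x + 1)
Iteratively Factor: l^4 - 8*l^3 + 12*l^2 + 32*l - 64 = (l - 4)*(l^3 - 4*l^2 - 4*l + 16) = (l - 4)^2*(l^2 - 4) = (l - 4)^2*(l + 2)*(l - 2)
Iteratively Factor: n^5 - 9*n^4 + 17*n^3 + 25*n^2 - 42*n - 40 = (n - 4)*(n^4 - 5*n^3 - 3*n^2 + 13*n + 10) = (n - 4)*(n + 1)*(n^3 - 6*n^2 + 3*n + 10) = (n - 5)*(n - 4)*(n + 1)*(n^2 - n - 2) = (n - 5)*(n - 4)*(n - 2)*(n + 1)*(n + 1)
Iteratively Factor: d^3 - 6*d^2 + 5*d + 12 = (d + 1)*(d^2 - 7*d + 12) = (d - 4)*(d + 1)*(d - 3)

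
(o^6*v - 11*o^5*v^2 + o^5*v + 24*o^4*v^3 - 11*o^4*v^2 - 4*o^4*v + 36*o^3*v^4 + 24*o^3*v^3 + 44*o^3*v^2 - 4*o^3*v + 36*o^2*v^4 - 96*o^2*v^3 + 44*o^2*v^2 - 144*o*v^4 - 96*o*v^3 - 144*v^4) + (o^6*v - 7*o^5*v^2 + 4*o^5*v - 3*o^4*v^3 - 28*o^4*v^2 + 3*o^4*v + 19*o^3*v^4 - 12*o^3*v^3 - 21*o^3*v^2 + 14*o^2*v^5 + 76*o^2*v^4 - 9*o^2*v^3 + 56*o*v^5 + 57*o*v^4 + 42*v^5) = 2*o^6*v - 18*o^5*v^2 + 5*o^5*v + 21*o^4*v^3 - 39*o^4*v^2 - o^4*v + 55*o^3*v^4 + 12*o^3*v^3 + 23*o^3*v^2 - 4*o^3*v + 14*o^2*v^5 + 112*o^2*v^4 - 105*o^2*v^3 + 44*o^2*v^2 + 56*o*v^5 - 87*o*v^4 - 96*o*v^3 + 42*v^5 - 144*v^4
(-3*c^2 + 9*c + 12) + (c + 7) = -3*c^2 + 10*c + 19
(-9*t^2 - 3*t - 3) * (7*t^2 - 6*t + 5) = -63*t^4 + 33*t^3 - 48*t^2 + 3*t - 15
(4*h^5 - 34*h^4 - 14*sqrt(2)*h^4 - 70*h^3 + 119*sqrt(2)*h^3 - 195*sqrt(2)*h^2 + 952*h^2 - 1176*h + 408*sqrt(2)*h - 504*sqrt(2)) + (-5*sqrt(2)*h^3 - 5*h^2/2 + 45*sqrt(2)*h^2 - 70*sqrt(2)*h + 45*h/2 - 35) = 4*h^5 - 34*h^4 - 14*sqrt(2)*h^4 - 70*h^3 + 114*sqrt(2)*h^3 - 150*sqrt(2)*h^2 + 1899*h^2/2 - 2307*h/2 + 338*sqrt(2)*h - 504*sqrt(2) - 35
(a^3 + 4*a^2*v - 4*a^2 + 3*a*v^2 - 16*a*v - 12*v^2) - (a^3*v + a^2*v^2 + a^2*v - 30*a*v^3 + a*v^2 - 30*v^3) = -a^3*v + a^3 - a^2*v^2 + 3*a^2*v - 4*a^2 + 30*a*v^3 + 2*a*v^2 - 16*a*v + 30*v^3 - 12*v^2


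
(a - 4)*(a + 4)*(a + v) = a^3 + a^2*v - 16*a - 16*v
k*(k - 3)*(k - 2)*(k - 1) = k^4 - 6*k^3 + 11*k^2 - 6*k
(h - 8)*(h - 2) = h^2 - 10*h + 16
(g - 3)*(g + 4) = g^2 + g - 12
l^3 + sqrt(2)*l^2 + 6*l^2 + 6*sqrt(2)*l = l*(l + 6)*(l + sqrt(2))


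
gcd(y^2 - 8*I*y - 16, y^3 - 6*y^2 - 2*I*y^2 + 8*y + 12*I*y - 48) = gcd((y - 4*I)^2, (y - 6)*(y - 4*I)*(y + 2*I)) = y - 4*I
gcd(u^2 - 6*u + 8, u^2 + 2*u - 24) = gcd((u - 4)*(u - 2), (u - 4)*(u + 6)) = u - 4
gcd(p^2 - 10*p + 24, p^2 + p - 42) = p - 6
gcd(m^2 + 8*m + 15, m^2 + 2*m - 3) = m + 3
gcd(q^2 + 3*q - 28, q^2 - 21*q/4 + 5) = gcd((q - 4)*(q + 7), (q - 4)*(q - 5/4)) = q - 4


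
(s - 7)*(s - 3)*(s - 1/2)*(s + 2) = s^4 - 17*s^3/2 + 5*s^2 + 83*s/2 - 21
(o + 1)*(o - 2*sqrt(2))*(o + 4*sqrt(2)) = o^3 + o^2 + 2*sqrt(2)*o^2 - 16*o + 2*sqrt(2)*o - 16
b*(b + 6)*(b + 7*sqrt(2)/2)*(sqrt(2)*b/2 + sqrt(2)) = sqrt(2)*b^4/2 + 7*b^3/2 + 4*sqrt(2)*b^3 + 6*sqrt(2)*b^2 + 28*b^2 + 42*b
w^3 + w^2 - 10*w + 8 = (w - 2)*(w - 1)*(w + 4)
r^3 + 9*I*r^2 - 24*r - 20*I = (r + 2*I)^2*(r + 5*I)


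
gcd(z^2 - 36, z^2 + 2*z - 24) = z + 6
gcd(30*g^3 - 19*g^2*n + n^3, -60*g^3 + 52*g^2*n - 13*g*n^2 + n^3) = 2*g - n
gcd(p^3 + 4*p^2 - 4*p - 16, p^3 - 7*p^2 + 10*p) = p - 2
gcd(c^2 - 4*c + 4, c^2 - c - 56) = 1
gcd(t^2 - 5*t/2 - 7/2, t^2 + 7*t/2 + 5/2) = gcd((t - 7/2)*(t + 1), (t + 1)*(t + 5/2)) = t + 1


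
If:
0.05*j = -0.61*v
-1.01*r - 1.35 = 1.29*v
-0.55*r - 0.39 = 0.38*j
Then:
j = 0.79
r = -1.25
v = -0.06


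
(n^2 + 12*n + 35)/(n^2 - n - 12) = (n^2 + 12*n + 35)/(n^2 - n - 12)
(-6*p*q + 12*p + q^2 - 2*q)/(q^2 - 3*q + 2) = (-6*p + q)/(q - 1)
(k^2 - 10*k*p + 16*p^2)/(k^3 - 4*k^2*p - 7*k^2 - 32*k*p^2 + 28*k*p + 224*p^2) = (k - 2*p)/(k^2 + 4*k*p - 7*k - 28*p)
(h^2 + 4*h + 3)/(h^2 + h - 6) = (h + 1)/(h - 2)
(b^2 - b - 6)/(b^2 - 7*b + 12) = (b + 2)/(b - 4)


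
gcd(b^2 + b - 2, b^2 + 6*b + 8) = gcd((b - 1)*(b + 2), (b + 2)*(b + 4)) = b + 2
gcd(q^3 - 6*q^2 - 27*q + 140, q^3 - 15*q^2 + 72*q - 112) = q^2 - 11*q + 28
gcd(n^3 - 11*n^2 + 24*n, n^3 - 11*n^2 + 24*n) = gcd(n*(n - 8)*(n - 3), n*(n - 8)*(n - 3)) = n^3 - 11*n^2 + 24*n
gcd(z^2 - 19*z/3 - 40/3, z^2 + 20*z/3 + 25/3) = z + 5/3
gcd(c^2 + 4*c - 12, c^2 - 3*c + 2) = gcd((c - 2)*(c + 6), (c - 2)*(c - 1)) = c - 2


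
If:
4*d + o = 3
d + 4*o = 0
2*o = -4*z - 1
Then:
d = 4/5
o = -1/5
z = -3/20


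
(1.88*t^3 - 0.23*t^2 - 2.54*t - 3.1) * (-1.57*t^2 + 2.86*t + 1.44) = -2.9516*t^5 + 5.7379*t^4 + 6.0372*t^3 - 2.7286*t^2 - 12.5236*t - 4.464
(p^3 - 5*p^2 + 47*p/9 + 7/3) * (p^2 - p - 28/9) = p^5 - 6*p^4 + 64*p^3/9 + 38*p^2/3 - 1505*p/81 - 196/27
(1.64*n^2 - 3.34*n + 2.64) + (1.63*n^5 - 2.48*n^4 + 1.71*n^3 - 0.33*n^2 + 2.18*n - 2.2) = 1.63*n^5 - 2.48*n^4 + 1.71*n^3 + 1.31*n^2 - 1.16*n + 0.44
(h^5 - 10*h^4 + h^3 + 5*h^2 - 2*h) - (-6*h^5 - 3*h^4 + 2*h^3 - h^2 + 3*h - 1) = 7*h^5 - 7*h^4 - h^3 + 6*h^2 - 5*h + 1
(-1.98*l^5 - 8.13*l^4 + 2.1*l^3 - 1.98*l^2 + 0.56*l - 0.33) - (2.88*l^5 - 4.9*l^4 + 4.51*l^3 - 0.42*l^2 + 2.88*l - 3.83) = -4.86*l^5 - 3.23*l^4 - 2.41*l^3 - 1.56*l^2 - 2.32*l + 3.5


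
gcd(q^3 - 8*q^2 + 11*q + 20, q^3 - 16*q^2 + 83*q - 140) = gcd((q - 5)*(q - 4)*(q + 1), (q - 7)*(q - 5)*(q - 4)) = q^2 - 9*q + 20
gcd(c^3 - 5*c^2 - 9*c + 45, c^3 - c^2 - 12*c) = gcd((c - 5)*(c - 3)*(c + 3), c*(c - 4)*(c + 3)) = c + 3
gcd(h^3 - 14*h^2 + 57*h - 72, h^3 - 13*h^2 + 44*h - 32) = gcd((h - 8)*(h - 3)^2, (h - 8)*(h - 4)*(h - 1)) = h - 8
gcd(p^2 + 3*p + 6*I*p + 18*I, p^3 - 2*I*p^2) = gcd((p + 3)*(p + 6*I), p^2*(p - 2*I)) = 1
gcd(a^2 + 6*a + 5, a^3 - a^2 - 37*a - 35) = a^2 + 6*a + 5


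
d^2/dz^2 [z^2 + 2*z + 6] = 2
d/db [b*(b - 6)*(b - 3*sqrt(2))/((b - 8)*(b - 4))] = (b^4 - 24*b^3 + 18*sqrt(2)*b^2 + 168*b^2 - 384*b - 192*sqrt(2)*b + 576*sqrt(2))/(b^4 - 24*b^3 + 208*b^2 - 768*b + 1024)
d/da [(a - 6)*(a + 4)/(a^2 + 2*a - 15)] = 2*(2*a^2 + 9*a + 39)/(a^4 + 4*a^3 - 26*a^2 - 60*a + 225)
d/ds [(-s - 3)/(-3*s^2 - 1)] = (3*s^2 - 6*s*(s + 3) + 1)/(3*s^2 + 1)^2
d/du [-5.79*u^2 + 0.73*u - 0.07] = 0.73 - 11.58*u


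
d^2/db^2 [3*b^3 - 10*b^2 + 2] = 18*b - 20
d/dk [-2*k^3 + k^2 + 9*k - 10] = -6*k^2 + 2*k + 9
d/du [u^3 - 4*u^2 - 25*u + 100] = 3*u^2 - 8*u - 25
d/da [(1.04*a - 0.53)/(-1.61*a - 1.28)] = (-3.517045*a - 2.79616)/(1.61*a + 1.28)^3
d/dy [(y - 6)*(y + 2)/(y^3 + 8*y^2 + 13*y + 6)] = (-y^3 + 9*y^2 + 72*y + 132)/(y^5 + 15*y^4 + 75*y^3 + 145*y^2 + 120*y + 36)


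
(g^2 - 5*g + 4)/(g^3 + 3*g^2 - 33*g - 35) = (g^2 - 5*g + 4)/(g^3 + 3*g^2 - 33*g - 35)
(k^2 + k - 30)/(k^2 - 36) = (k - 5)/(k - 6)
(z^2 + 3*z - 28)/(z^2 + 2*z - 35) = (z - 4)/(z - 5)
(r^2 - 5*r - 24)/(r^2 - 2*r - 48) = (r + 3)/(r + 6)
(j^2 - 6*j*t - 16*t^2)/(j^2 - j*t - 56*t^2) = (j + 2*t)/(j + 7*t)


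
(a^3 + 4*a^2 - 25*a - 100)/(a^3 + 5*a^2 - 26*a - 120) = (a + 5)/(a + 6)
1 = 1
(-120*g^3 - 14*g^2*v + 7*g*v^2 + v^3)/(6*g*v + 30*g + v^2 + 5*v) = (-20*g^2 + g*v + v^2)/(v + 5)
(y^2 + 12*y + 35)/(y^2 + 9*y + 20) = (y + 7)/(y + 4)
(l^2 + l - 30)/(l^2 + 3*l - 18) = (l - 5)/(l - 3)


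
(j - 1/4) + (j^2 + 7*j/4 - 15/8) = j^2 + 11*j/4 - 17/8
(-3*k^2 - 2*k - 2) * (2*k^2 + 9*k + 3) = -6*k^4 - 31*k^3 - 31*k^2 - 24*k - 6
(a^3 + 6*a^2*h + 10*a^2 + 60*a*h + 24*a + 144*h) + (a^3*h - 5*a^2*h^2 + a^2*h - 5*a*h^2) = a^3*h + a^3 - 5*a^2*h^2 + 7*a^2*h + 10*a^2 - 5*a*h^2 + 60*a*h + 24*a + 144*h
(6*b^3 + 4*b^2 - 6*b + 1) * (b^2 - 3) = 6*b^5 + 4*b^4 - 24*b^3 - 11*b^2 + 18*b - 3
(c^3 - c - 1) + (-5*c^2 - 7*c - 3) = c^3 - 5*c^2 - 8*c - 4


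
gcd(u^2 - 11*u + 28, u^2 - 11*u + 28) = u^2 - 11*u + 28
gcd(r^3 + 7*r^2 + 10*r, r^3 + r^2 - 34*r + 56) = 1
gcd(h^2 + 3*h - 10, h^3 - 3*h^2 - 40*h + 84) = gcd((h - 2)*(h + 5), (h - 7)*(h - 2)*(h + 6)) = h - 2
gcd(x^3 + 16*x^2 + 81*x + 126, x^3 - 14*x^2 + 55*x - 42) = 1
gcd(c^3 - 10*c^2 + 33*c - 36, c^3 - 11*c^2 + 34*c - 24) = c - 4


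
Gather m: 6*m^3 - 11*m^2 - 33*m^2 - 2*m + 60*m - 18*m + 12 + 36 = 6*m^3 - 44*m^2 + 40*m + 48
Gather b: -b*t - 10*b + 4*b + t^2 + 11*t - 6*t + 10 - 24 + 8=b*(-t - 6) + t^2 + 5*t - 6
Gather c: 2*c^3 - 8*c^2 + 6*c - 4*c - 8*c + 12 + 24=2*c^3 - 8*c^2 - 6*c + 36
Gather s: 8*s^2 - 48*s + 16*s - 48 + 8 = 8*s^2 - 32*s - 40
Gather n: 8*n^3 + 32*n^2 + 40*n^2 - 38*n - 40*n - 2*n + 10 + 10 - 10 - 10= 8*n^3 + 72*n^2 - 80*n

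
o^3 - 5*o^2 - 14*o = o*(o - 7)*(o + 2)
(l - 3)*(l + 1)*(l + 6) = l^3 + 4*l^2 - 15*l - 18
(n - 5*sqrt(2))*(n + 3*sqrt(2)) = n^2 - 2*sqrt(2)*n - 30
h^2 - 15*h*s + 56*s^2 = (h - 8*s)*(h - 7*s)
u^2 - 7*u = u*(u - 7)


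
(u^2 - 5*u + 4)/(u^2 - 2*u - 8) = (u - 1)/(u + 2)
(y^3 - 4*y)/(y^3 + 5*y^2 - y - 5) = y*(y^2 - 4)/(y^3 + 5*y^2 - y - 5)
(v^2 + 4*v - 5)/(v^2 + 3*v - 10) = (v - 1)/(v - 2)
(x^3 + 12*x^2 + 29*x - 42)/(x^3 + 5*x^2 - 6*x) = (x + 7)/x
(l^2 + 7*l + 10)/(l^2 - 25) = (l + 2)/(l - 5)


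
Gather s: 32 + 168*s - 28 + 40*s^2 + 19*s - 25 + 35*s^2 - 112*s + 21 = 75*s^2 + 75*s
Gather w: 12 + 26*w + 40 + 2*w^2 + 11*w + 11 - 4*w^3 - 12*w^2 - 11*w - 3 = -4*w^3 - 10*w^2 + 26*w + 60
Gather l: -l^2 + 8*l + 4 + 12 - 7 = -l^2 + 8*l + 9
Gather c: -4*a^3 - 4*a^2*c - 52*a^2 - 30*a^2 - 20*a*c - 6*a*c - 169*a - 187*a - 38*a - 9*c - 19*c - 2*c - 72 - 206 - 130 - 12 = -4*a^3 - 82*a^2 - 394*a + c*(-4*a^2 - 26*a - 30) - 420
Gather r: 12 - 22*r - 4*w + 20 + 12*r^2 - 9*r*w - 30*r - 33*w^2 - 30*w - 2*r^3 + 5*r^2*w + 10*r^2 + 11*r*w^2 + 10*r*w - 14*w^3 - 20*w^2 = -2*r^3 + r^2*(5*w + 22) + r*(11*w^2 + w - 52) - 14*w^3 - 53*w^2 - 34*w + 32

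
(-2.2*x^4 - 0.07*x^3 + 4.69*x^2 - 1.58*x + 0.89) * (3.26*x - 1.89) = -7.172*x^5 + 3.9298*x^4 + 15.4217*x^3 - 14.0149*x^2 + 5.8876*x - 1.6821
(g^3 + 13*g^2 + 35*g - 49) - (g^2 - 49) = g^3 + 12*g^2 + 35*g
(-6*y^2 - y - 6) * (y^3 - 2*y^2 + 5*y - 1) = -6*y^5 + 11*y^4 - 34*y^3 + 13*y^2 - 29*y + 6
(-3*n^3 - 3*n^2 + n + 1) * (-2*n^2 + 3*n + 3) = 6*n^5 - 3*n^4 - 20*n^3 - 8*n^2 + 6*n + 3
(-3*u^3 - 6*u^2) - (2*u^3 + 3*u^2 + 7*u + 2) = -5*u^3 - 9*u^2 - 7*u - 2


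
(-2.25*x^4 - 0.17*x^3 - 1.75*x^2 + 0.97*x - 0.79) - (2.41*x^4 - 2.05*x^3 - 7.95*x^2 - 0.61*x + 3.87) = -4.66*x^4 + 1.88*x^3 + 6.2*x^2 + 1.58*x - 4.66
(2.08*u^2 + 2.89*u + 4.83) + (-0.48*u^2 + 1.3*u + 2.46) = 1.6*u^2 + 4.19*u + 7.29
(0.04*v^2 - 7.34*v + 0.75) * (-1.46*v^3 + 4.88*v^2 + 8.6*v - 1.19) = -0.0584*v^5 + 10.9116*v^4 - 36.5702*v^3 - 59.5116*v^2 + 15.1846*v - 0.8925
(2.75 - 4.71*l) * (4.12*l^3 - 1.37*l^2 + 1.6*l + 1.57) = -19.4052*l^4 + 17.7827*l^3 - 11.3035*l^2 - 2.9947*l + 4.3175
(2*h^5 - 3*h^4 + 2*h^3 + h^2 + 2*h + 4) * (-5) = -10*h^5 + 15*h^4 - 10*h^3 - 5*h^2 - 10*h - 20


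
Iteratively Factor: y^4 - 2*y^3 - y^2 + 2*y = (y + 1)*(y^3 - 3*y^2 + 2*y) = (y - 2)*(y + 1)*(y^2 - y) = (y - 2)*(y - 1)*(y + 1)*(y)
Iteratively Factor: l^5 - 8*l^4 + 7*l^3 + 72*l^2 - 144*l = (l - 4)*(l^4 - 4*l^3 - 9*l^2 + 36*l) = l*(l - 4)*(l^3 - 4*l^2 - 9*l + 36) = l*(l - 4)^2*(l^2 - 9) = l*(l - 4)^2*(l + 3)*(l - 3)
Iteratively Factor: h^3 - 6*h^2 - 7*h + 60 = (h - 4)*(h^2 - 2*h - 15) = (h - 5)*(h - 4)*(h + 3)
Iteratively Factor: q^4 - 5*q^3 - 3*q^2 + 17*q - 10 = (q - 1)*(q^3 - 4*q^2 - 7*q + 10) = (q - 5)*(q - 1)*(q^2 + q - 2) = (q - 5)*(q - 1)^2*(q + 2)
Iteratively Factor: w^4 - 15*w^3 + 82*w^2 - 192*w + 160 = (w - 5)*(w^3 - 10*w^2 + 32*w - 32) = (w - 5)*(w - 4)*(w^2 - 6*w + 8) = (w - 5)*(w - 4)*(w - 2)*(w - 4)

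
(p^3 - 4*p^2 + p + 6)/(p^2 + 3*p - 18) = (p^2 - p - 2)/(p + 6)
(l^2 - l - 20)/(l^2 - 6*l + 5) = (l + 4)/(l - 1)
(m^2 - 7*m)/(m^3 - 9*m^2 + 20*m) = (m - 7)/(m^2 - 9*m + 20)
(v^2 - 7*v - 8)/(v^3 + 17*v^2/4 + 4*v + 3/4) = 4*(v - 8)/(4*v^2 + 13*v + 3)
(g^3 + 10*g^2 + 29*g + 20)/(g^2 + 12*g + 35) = (g^2 + 5*g + 4)/(g + 7)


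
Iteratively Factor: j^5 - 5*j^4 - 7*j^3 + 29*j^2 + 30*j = (j - 3)*(j^4 - 2*j^3 - 13*j^2 - 10*j) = (j - 5)*(j - 3)*(j^3 + 3*j^2 + 2*j) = (j - 5)*(j - 3)*(j + 1)*(j^2 + 2*j) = j*(j - 5)*(j - 3)*(j + 1)*(j + 2)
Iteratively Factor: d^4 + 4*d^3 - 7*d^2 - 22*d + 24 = (d - 1)*(d^3 + 5*d^2 - 2*d - 24) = (d - 1)*(d + 4)*(d^2 + d - 6) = (d - 1)*(d + 3)*(d + 4)*(d - 2)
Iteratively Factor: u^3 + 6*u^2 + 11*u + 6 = (u + 3)*(u^2 + 3*u + 2) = (u + 2)*(u + 3)*(u + 1)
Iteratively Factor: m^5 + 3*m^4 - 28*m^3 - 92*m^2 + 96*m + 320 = (m - 2)*(m^4 + 5*m^3 - 18*m^2 - 128*m - 160) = (m - 5)*(m - 2)*(m^3 + 10*m^2 + 32*m + 32) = (m - 5)*(m - 2)*(m + 2)*(m^2 + 8*m + 16) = (m - 5)*(m - 2)*(m + 2)*(m + 4)*(m + 4)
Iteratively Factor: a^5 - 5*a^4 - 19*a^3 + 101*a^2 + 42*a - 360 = (a + 4)*(a^4 - 9*a^3 + 17*a^2 + 33*a - 90) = (a - 5)*(a + 4)*(a^3 - 4*a^2 - 3*a + 18) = (a - 5)*(a - 3)*(a + 4)*(a^2 - a - 6) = (a - 5)*(a - 3)^2*(a + 4)*(a + 2)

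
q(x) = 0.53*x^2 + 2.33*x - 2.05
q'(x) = 1.06*x + 2.33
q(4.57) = 19.67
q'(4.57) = 7.17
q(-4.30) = -2.27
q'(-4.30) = -2.23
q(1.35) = 2.06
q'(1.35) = 3.76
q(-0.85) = -3.65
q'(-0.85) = 1.43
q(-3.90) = -3.08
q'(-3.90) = -1.80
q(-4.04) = -2.81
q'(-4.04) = -1.95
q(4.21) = 17.15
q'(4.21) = 6.79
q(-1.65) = -4.45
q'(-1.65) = 0.58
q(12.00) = 102.23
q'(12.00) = 15.05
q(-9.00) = 19.91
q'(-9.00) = -7.21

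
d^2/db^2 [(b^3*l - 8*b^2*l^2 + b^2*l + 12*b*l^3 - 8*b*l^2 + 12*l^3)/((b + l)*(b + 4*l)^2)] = 2*l*(-17*b^4*l + b^4 + 100*b^3*l^2 - 32*b^3*l + 276*b^2*l^3 + 24*b^2*l^2 - 68*b*l^4 + 400*b*l^3 - 416*l^5 + 532*l^4)/(b^7 + 19*b^6*l + 147*b^5*l^2 + 593*b^4*l^3 + 1328*b^3*l^4 + 1632*b^2*l^5 + 1024*b*l^6 + 256*l^7)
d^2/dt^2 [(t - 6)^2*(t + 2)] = 6*t - 20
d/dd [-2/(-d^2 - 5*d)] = 2*(-2*d - 5)/(d^2*(d + 5)^2)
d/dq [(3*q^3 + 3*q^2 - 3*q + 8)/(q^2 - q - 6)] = (3*q^4 - 6*q^3 - 54*q^2 - 52*q + 26)/(q^4 - 2*q^3 - 11*q^2 + 12*q + 36)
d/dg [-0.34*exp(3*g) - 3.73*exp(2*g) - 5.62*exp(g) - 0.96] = (-1.02*exp(2*g) - 7.46*exp(g) - 5.62)*exp(g)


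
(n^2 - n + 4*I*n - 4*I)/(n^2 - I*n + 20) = (n - 1)/(n - 5*I)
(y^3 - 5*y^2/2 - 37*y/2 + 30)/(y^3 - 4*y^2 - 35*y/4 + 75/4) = 2*(y + 4)/(2*y + 5)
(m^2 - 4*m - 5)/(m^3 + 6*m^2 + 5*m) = (m - 5)/(m*(m + 5))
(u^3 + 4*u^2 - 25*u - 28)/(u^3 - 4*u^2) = 1 + 8/u + 7/u^2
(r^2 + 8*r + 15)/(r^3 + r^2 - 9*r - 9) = (r + 5)/(r^2 - 2*r - 3)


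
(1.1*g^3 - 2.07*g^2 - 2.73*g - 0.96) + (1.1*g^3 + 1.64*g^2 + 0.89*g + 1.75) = 2.2*g^3 - 0.43*g^2 - 1.84*g + 0.79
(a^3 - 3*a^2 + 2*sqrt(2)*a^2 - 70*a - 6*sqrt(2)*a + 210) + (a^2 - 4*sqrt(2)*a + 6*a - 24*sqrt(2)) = a^3 - 2*a^2 + 2*sqrt(2)*a^2 - 64*a - 10*sqrt(2)*a - 24*sqrt(2) + 210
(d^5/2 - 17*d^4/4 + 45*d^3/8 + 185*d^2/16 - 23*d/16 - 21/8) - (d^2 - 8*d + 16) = d^5/2 - 17*d^4/4 + 45*d^3/8 + 169*d^2/16 + 105*d/16 - 149/8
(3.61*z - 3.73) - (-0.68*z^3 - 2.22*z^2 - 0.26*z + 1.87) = 0.68*z^3 + 2.22*z^2 + 3.87*z - 5.6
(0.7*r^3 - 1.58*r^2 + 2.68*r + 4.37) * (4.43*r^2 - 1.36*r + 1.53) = 3.101*r^5 - 7.9514*r^4 + 15.0922*r^3 + 13.2969*r^2 - 1.8428*r + 6.6861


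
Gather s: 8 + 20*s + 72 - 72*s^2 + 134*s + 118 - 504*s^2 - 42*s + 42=-576*s^2 + 112*s + 240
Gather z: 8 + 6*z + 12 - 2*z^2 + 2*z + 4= -2*z^2 + 8*z + 24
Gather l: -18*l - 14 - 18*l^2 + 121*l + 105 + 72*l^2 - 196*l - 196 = 54*l^2 - 93*l - 105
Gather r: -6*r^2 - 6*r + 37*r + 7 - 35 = -6*r^2 + 31*r - 28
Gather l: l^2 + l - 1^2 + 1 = l^2 + l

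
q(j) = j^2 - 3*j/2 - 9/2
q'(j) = 2*j - 3/2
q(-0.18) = -4.20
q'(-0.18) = -1.86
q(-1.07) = -1.75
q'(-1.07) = -3.64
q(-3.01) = 9.08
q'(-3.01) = -7.52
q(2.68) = -1.34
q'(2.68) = 3.86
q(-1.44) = -0.27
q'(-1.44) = -4.38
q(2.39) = -2.37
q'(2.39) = 3.28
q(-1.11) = -1.60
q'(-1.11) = -3.72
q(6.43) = 27.20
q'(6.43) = 11.36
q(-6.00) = 40.50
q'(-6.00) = -13.50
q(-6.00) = 40.50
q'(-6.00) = -13.50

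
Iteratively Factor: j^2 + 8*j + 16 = (j + 4)*(j + 4)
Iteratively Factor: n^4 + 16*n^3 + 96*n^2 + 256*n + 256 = (n + 4)*(n^3 + 12*n^2 + 48*n + 64) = (n + 4)^2*(n^2 + 8*n + 16) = (n + 4)^3*(n + 4)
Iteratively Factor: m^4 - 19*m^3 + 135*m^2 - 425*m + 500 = (m - 4)*(m^3 - 15*m^2 + 75*m - 125) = (m - 5)*(m - 4)*(m^2 - 10*m + 25) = (m - 5)^2*(m - 4)*(m - 5)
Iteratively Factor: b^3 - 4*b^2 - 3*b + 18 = (b - 3)*(b^2 - b - 6) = (b - 3)*(b + 2)*(b - 3)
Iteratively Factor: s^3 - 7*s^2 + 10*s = (s - 2)*(s^2 - 5*s) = s*(s - 2)*(s - 5)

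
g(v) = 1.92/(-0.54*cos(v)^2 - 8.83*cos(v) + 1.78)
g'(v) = 1.92*(-1.08*sin(v)*cos(v) - 8.83*sin(v))/(-0.54*cos(v)^2 - 8.83*cos(v) + 1.78)^2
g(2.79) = 0.20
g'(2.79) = -0.06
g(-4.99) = -2.82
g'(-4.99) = -36.39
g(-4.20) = 0.32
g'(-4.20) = -0.39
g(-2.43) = 0.24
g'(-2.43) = 0.15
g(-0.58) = -0.32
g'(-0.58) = 0.29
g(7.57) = -2.61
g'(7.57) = -31.04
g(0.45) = -0.29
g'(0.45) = -0.19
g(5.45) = -0.44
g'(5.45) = 0.70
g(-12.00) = -0.32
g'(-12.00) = -0.27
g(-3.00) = 0.19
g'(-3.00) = 0.02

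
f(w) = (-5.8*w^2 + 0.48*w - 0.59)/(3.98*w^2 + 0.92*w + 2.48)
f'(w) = (0.48 - 11.6*w)/(3.98*w^2 + 0.92*w + 2.48) + (-7.96*w - 0.92)*(-5.8*w^2 + 0.48*w - 0.59)/(3.98*w^2 + 0.92*w + 2.48)^2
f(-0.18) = -0.35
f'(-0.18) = 0.98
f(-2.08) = -1.50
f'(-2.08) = 0.06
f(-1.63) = -1.45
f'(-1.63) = 0.16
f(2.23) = -1.17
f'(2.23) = -0.15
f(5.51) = -1.36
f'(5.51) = -0.02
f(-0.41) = -0.64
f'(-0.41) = 1.35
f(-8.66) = -1.50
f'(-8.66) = -0.00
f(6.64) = -1.38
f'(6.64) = -0.01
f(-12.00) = -1.49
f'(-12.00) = -0.00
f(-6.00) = -1.51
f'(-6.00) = -0.01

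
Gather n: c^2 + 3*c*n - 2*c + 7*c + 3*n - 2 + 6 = c^2 + 5*c + n*(3*c + 3) + 4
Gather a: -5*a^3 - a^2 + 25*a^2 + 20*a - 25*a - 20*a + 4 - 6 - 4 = -5*a^3 + 24*a^2 - 25*a - 6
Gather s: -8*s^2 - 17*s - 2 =-8*s^2 - 17*s - 2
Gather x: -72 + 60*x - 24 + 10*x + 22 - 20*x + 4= 50*x - 70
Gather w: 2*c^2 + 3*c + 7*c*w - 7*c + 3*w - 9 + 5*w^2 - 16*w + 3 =2*c^2 - 4*c + 5*w^2 + w*(7*c - 13) - 6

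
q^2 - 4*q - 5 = (q - 5)*(q + 1)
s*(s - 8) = s^2 - 8*s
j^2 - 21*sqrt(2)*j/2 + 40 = (j - 8*sqrt(2))*(j - 5*sqrt(2)/2)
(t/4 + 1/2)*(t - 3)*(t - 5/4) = t^3/4 - 9*t^2/16 - 19*t/16 + 15/8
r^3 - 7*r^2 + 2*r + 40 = (r - 5)*(r - 4)*(r + 2)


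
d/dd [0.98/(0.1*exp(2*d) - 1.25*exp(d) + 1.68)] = (1.225 - 0.196*exp(d))*exp(d)/(0.1*exp(2*d) - 1.25*exp(d) + 1.68)^2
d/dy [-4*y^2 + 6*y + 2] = 6 - 8*y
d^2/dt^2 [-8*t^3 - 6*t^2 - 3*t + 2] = -48*t - 12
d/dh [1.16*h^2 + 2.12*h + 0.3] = 2.32*h + 2.12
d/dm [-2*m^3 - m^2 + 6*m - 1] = -6*m^2 - 2*m + 6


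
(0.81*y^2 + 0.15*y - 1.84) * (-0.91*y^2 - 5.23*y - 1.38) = -0.7371*y^4 - 4.3728*y^3 - 0.2279*y^2 + 9.4162*y + 2.5392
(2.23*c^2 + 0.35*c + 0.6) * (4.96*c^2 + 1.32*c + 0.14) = 11.0608*c^4 + 4.6796*c^3 + 3.7502*c^2 + 0.841*c + 0.084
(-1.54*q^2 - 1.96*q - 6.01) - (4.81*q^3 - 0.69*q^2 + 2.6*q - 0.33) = -4.81*q^3 - 0.85*q^2 - 4.56*q - 5.68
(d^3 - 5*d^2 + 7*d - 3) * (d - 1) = d^4 - 6*d^3 + 12*d^2 - 10*d + 3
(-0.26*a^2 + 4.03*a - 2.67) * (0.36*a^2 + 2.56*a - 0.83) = -0.0936*a^4 + 0.7852*a^3 + 9.5714*a^2 - 10.1801*a + 2.2161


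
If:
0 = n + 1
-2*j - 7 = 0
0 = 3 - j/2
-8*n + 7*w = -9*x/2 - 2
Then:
No Solution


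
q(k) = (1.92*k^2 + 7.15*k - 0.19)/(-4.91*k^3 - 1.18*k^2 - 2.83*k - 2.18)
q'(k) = (3.84*k + 7.15)/(-4.91*k^3 - 1.18*k^2 - 2.83*k - 2.18) + (1.92*k^2 + 7.15*k - 0.19)*(14.73*k^2 + 2.36*k + 2.83)/(-4.91*k^3 - 1.18*k^2 - 2.83*k - 2.18)^2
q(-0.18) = 0.84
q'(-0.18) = -5.29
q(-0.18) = 0.84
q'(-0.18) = -5.29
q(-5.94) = 0.03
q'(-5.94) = -0.00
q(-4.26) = 0.01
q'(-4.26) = -0.02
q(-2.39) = -0.10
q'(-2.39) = -0.15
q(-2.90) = -0.04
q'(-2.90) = -0.08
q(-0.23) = 1.13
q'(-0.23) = -6.36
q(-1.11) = -0.93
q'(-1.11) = -2.27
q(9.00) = -0.06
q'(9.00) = 0.01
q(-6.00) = 0.03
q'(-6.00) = -0.00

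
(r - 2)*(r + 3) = r^2 + r - 6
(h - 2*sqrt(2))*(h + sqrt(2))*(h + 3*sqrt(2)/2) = h^3 + sqrt(2)*h^2/2 - 7*h - 6*sqrt(2)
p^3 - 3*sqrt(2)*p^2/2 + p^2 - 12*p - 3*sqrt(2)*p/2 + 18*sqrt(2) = (p - 3)*(p + 4)*(p - 3*sqrt(2)/2)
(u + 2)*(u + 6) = u^2 + 8*u + 12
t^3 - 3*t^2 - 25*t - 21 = (t - 7)*(t + 1)*(t + 3)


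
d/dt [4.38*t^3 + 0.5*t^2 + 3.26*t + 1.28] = 13.14*t^2 + 1.0*t + 3.26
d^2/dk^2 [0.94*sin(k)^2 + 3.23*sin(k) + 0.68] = -3.23*sin(k) + 1.88*cos(2*k)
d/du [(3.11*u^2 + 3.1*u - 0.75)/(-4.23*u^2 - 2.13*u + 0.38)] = (6.48870000000001*u^2 - 3.9814*u - 0.4195)/(17.8929*u^4 + 18.0198*u^3 + 1.3221*u^2 - 1.6188*u + 0.1444)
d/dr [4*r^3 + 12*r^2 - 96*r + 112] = 12*r^2 + 24*r - 96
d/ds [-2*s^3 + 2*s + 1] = 2 - 6*s^2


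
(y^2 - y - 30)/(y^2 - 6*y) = (y + 5)/y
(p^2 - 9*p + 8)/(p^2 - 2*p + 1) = (p - 8)/(p - 1)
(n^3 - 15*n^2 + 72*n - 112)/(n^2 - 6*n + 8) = (n^2 - 11*n + 28)/(n - 2)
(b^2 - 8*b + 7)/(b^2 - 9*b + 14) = (b - 1)/(b - 2)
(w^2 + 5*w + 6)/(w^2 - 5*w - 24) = (w + 2)/(w - 8)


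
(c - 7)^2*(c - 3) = c^3 - 17*c^2 + 91*c - 147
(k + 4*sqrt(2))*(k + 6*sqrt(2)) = k^2 + 10*sqrt(2)*k + 48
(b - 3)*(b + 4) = b^2 + b - 12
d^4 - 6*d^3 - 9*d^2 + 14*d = d*(d - 7)*(d - 1)*(d + 2)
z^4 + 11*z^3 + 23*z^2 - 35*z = z*(z - 1)*(z + 5)*(z + 7)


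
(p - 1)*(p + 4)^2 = p^3 + 7*p^2 + 8*p - 16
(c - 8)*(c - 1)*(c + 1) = c^3 - 8*c^2 - c + 8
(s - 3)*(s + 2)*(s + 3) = s^3 + 2*s^2 - 9*s - 18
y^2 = y^2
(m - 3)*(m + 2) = m^2 - m - 6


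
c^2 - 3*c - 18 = (c - 6)*(c + 3)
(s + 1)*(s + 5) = s^2 + 6*s + 5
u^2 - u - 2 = (u - 2)*(u + 1)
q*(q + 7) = q^2 + 7*q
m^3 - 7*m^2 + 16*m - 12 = (m - 3)*(m - 2)^2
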